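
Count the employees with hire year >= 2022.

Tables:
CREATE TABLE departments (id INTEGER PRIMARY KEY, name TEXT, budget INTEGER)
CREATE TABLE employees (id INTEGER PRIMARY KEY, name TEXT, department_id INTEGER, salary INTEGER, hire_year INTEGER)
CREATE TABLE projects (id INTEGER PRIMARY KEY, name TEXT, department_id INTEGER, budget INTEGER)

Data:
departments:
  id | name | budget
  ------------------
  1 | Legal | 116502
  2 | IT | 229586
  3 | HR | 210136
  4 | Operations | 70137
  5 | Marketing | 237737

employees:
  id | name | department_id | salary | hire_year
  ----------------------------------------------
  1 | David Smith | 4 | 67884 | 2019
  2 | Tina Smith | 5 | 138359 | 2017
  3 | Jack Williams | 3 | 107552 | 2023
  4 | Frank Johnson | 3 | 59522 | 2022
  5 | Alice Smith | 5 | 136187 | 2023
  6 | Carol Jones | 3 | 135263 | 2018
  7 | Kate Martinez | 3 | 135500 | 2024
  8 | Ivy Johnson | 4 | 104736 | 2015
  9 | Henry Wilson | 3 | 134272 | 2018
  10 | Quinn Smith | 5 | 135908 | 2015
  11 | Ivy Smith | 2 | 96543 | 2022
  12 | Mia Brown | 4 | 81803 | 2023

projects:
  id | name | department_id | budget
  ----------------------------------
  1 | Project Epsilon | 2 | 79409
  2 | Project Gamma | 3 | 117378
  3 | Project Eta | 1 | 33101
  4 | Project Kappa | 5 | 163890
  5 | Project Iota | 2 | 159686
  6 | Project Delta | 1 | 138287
SELECT COUNT(*) FROM employees WHERE hire_year >= 2022

Execution result:
6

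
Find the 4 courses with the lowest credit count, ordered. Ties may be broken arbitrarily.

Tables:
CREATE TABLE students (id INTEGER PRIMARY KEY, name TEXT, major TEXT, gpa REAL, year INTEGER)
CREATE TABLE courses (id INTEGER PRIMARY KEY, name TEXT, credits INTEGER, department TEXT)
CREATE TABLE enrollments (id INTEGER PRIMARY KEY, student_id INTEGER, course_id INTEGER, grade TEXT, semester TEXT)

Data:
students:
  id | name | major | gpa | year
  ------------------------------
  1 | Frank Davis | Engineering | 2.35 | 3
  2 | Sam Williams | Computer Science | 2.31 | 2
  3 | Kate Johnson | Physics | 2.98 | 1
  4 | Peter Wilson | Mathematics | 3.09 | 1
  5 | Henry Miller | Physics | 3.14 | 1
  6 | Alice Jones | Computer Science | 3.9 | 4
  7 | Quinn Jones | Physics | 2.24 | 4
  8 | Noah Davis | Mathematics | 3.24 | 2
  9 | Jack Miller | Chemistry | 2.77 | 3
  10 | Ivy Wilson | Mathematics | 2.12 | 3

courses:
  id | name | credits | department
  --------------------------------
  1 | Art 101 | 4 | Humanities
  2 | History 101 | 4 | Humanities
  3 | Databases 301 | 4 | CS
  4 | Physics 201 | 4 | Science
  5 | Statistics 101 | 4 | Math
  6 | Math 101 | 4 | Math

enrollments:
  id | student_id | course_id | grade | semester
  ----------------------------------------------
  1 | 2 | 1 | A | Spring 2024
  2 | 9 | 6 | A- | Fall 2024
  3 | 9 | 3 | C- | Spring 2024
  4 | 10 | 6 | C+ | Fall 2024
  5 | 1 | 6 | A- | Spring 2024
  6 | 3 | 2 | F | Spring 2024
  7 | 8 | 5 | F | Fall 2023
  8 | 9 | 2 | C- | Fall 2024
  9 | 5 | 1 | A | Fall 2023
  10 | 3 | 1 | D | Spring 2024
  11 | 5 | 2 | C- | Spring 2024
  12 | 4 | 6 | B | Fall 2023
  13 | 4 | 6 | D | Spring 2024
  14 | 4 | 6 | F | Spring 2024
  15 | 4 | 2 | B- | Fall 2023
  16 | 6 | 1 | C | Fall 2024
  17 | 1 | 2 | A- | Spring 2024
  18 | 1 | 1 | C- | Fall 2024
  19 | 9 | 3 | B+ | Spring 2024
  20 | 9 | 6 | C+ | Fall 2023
SELECT name, credits FROM courses ORDER BY credits ASC LIMIT 4

Execution result:
name | credits
Art 101 | 4
History 101 | 4
Databases 301 | 4
Physics 201 | 4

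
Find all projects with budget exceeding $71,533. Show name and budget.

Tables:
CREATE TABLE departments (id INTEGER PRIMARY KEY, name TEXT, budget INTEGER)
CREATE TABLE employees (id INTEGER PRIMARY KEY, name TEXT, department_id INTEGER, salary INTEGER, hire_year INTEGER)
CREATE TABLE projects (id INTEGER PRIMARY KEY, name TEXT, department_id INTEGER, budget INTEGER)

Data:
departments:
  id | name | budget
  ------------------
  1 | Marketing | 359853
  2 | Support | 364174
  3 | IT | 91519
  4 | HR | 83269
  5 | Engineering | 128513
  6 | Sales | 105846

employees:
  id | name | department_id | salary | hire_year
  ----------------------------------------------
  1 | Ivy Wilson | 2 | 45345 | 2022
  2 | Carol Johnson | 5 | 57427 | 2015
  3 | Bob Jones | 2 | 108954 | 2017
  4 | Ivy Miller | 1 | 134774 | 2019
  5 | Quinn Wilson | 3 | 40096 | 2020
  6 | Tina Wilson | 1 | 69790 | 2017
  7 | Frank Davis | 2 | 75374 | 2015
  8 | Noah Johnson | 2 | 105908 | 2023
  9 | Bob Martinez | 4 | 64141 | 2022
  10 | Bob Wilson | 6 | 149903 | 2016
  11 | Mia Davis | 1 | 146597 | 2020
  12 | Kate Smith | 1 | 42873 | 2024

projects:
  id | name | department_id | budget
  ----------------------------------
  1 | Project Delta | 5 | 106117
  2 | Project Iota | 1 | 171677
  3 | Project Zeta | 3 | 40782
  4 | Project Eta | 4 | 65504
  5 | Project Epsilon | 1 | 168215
SELECT name, budget FROM projects WHERE budget > 71533

Execution result:
name | budget
Project Delta | 106117
Project Iota | 171677
Project Epsilon | 168215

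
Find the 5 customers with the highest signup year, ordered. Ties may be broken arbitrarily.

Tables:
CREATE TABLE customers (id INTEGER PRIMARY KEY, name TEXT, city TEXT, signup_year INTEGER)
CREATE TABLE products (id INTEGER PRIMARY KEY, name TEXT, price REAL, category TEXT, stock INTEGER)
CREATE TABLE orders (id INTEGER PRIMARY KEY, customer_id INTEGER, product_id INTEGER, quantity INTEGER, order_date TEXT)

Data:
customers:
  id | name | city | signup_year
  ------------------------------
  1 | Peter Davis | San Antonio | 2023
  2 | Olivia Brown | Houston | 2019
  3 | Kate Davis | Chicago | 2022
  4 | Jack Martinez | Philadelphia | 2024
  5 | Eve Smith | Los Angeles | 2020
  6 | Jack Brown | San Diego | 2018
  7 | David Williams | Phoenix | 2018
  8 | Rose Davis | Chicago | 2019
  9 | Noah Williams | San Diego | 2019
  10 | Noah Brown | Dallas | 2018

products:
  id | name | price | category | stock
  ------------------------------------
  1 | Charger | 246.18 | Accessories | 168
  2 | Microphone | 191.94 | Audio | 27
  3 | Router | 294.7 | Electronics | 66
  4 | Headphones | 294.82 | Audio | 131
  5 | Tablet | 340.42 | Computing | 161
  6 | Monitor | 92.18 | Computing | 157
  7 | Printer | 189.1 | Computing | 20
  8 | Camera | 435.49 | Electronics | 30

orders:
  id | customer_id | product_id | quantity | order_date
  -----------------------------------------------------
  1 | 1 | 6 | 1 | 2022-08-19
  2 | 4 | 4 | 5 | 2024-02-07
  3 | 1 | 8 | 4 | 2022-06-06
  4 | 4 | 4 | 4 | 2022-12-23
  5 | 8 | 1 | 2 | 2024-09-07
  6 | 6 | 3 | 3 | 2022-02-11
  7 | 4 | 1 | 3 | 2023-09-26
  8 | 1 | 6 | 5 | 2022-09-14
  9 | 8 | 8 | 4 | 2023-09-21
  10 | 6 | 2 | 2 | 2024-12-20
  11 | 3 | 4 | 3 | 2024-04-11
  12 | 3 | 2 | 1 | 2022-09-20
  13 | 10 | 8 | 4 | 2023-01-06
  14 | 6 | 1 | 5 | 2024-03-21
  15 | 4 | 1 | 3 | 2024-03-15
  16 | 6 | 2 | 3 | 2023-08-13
SELECT name, signup_year FROM customers ORDER BY signup_year DESC LIMIT 5

Execution result:
name | signup_year
Jack Martinez | 2024
Peter Davis | 2023
Kate Davis | 2022
Eve Smith | 2020
Olivia Brown | 2019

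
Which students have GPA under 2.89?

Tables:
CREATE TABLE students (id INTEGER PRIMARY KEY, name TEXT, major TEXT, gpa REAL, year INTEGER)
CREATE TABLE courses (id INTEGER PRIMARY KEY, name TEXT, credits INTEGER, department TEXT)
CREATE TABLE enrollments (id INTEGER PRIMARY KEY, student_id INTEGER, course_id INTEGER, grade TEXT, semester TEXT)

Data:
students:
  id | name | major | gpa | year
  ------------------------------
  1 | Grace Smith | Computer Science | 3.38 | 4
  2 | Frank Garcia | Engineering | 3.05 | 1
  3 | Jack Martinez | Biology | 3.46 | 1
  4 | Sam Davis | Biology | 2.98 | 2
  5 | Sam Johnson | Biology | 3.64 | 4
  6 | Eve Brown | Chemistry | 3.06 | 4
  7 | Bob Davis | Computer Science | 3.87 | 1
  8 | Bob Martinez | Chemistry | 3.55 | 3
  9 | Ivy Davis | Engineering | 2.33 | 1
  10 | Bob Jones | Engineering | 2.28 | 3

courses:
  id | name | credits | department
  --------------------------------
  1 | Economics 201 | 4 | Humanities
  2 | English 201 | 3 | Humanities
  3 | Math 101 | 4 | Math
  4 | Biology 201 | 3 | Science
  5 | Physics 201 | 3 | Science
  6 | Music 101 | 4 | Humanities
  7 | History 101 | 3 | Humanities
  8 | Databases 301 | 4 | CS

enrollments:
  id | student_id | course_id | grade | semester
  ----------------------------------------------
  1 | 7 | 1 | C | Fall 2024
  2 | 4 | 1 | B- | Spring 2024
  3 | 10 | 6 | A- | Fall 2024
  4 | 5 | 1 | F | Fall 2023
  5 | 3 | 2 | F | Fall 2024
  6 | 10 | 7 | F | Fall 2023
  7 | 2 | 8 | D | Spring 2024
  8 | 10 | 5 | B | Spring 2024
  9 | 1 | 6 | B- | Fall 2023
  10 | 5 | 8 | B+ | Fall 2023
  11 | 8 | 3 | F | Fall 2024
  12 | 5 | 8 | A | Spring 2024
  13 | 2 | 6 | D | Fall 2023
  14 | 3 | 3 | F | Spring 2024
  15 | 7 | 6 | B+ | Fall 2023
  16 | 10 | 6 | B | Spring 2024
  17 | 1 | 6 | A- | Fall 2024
SELECT name, gpa FROM students WHERE gpa < 2.89

Execution result:
name | gpa
Ivy Davis | 2.33
Bob Jones | 2.28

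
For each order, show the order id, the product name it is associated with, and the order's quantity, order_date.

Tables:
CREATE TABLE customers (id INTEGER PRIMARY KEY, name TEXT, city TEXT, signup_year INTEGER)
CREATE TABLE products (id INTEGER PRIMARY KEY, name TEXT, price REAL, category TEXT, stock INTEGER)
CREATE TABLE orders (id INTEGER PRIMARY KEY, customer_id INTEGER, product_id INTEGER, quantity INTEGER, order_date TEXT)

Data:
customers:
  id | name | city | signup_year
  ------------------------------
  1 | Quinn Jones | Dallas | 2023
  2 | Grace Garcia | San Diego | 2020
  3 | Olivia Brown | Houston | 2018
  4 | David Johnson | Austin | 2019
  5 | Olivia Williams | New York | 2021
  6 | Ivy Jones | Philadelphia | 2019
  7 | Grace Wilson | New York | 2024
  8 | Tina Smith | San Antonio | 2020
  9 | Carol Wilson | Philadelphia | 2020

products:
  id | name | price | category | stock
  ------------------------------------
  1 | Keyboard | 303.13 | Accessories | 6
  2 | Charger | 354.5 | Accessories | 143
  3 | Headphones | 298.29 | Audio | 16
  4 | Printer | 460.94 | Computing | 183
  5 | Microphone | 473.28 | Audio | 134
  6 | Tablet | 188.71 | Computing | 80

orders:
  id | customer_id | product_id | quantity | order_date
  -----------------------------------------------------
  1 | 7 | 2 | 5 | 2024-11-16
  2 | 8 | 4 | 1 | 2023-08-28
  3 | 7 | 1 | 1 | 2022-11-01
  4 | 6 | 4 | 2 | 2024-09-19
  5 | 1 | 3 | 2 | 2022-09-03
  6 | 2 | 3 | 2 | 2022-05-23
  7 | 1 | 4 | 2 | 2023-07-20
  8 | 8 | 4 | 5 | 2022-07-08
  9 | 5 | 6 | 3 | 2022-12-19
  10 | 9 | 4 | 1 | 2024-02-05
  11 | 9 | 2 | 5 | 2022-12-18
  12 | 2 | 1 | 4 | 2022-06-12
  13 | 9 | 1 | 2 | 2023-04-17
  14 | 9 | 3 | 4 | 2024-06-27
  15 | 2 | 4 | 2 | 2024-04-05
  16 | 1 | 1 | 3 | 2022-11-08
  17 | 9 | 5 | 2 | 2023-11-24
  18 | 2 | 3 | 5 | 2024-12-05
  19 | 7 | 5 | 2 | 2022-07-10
SELECT c.id, p.name AS product, c.quantity, c.order_date FROM orders c JOIN products p ON c.product_id = p.id

Execution result:
id | product | quantity | order_date
1 | Charger | 5 | 2024-11-16
2 | Printer | 1 | 2023-08-28
3 | Keyboard | 1 | 2022-11-01
4 | Printer | 2 | 2024-09-19
5 | Headphones | 2 | 2022-09-03
6 | Headphones | 2 | 2022-05-23
7 | Printer | 2 | 2023-07-20
8 | Printer | 5 | 2022-07-08
9 | Tablet | 3 | 2022-12-19
10 | Printer | 1 | 2024-02-05
11 | Charger | 5 | 2022-12-18
12 | Keyboard | 4 | 2022-06-12
13 | Keyboard | 2 | 2023-04-17
14 | Headphones | 4 | 2024-06-27
15 | Printer | 2 | 2024-04-05
16 | Keyboard | 3 | 2022-11-08
17 | Microphone | 2 | 2023-11-24
18 | Headphones | 5 | 2024-12-05
19 | Microphone | 2 | 2022-07-10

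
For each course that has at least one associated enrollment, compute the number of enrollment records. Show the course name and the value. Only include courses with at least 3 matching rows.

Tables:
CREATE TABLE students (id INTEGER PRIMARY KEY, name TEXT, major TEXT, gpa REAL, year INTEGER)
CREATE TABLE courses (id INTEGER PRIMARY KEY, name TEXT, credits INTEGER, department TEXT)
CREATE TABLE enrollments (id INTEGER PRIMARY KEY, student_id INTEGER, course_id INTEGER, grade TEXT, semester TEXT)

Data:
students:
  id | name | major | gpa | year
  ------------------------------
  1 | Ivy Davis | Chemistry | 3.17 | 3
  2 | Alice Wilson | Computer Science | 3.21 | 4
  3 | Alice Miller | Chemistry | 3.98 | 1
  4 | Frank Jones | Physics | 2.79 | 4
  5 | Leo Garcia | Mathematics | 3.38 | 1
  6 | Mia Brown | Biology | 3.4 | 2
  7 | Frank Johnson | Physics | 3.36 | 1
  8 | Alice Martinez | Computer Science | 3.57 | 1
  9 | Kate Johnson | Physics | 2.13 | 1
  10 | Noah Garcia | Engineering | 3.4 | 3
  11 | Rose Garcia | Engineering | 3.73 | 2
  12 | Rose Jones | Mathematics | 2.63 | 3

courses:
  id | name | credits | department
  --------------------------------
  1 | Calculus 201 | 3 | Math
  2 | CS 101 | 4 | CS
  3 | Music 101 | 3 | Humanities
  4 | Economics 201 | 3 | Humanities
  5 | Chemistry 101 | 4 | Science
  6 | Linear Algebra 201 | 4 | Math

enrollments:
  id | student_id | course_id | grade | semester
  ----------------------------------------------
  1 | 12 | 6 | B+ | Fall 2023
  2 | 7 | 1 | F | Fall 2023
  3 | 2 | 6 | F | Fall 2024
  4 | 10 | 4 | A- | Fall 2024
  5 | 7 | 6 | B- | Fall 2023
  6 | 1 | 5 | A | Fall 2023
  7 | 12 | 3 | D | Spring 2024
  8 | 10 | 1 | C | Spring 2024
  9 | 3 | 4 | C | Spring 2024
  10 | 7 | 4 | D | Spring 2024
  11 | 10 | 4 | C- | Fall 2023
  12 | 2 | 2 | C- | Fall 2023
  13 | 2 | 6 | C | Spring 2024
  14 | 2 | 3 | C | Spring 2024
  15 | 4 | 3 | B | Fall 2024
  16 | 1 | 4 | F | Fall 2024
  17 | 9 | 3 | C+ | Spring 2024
SELECT p.name, COUNT(*) AS n FROM enrollments c JOIN courses p ON c.course_id = p.id GROUP BY p.id, p.name HAVING COUNT(*) >= 3

Execution result:
name | n
Music 101 | 4
Economics 201 | 5
Linear Algebra 201 | 4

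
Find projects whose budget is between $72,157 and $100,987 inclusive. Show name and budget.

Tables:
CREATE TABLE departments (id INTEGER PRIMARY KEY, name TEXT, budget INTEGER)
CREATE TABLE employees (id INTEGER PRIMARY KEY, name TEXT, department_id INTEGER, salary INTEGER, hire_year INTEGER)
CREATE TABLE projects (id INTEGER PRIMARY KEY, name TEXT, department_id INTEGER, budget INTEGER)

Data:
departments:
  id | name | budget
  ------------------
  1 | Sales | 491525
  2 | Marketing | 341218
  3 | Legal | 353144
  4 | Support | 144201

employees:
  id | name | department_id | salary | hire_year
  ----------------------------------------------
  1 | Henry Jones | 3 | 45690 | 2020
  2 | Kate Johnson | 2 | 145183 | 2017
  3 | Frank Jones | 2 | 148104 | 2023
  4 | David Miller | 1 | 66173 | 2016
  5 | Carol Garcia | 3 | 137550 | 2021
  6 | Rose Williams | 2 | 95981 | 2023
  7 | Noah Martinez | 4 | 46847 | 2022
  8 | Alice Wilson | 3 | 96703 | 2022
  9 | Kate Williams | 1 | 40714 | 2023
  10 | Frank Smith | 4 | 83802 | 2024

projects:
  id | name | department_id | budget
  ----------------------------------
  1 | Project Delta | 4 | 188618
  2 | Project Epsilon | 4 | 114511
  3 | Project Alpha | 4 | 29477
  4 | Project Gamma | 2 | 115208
SELECT name, budget FROM projects WHERE budget BETWEEN 72157 AND 100987

Execution result:
(no rows)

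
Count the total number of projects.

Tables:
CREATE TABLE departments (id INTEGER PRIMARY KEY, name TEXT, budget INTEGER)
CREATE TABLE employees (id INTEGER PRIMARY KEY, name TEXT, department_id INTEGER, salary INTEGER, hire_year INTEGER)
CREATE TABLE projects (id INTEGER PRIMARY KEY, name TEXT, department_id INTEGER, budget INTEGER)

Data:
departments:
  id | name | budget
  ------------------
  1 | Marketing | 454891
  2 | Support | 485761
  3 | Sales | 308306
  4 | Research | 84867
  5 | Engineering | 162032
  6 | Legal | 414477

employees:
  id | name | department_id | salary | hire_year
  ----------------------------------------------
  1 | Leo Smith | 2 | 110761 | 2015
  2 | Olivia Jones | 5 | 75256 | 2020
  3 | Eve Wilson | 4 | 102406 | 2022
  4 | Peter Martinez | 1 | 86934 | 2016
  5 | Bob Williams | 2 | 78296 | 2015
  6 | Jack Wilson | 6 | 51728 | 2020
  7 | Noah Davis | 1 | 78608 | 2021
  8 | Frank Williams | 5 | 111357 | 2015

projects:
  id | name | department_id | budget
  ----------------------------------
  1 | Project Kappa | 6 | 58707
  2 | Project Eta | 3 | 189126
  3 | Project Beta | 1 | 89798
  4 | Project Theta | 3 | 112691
SELECT COUNT(*) FROM projects

Execution result:
4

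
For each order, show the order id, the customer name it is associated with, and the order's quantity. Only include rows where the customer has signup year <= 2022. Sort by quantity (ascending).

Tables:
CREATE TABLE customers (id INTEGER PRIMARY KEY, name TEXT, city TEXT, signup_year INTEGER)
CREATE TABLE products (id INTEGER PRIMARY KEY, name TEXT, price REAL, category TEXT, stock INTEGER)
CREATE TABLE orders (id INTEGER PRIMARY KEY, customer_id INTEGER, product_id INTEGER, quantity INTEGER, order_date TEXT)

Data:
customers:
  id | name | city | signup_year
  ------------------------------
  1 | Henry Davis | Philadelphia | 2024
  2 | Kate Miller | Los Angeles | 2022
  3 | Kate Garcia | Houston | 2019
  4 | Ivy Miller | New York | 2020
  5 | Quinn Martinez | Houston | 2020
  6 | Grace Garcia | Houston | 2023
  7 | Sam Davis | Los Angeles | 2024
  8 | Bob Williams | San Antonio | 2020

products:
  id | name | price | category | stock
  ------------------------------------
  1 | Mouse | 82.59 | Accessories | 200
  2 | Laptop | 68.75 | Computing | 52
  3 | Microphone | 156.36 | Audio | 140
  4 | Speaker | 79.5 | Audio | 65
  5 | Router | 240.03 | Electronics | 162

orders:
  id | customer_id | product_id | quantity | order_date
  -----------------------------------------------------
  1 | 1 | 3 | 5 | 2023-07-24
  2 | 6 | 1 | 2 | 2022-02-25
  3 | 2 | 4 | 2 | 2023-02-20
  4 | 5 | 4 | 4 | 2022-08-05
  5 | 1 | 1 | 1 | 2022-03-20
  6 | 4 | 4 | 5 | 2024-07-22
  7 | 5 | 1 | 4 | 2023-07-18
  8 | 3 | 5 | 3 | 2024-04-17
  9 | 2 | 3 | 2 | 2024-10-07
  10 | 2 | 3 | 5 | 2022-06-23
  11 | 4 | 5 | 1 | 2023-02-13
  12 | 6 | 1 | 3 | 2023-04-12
SELECT c.id, p.name AS customer, c.quantity FROM orders c JOIN customers p ON c.customer_id = p.id WHERE p.signup_year <= 2022 ORDER BY c.quantity ASC

Execution result:
id | customer | quantity
11 | Ivy Miller | 1
3 | Kate Miller | 2
9 | Kate Miller | 2
8 | Kate Garcia | 3
4 | Quinn Martinez | 4
7 | Quinn Martinez | 4
6 | Ivy Miller | 5
10 | Kate Miller | 5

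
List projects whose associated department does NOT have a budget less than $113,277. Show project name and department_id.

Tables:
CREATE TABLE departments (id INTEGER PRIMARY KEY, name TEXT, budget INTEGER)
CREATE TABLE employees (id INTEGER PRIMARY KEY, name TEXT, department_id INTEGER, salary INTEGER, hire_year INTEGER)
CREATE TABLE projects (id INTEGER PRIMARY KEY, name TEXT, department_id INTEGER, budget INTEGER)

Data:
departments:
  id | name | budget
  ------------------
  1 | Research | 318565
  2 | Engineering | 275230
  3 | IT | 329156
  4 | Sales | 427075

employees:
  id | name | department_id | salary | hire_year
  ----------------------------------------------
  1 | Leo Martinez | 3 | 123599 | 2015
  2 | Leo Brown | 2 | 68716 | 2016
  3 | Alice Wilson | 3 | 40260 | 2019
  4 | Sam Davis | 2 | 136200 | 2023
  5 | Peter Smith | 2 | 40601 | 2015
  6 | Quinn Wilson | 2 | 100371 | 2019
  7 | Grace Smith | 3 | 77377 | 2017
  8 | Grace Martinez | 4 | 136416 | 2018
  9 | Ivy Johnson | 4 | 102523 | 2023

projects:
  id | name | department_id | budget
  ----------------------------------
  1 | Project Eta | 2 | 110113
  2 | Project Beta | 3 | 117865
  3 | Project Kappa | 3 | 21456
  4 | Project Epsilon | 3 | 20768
SELECT name, department_id FROM projects WHERE department_id NOT IN (SELECT id FROM departments WHERE budget < 113277)

Execution result:
name | department_id
Project Eta | 2
Project Beta | 3
Project Kappa | 3
Project Epsilon | 3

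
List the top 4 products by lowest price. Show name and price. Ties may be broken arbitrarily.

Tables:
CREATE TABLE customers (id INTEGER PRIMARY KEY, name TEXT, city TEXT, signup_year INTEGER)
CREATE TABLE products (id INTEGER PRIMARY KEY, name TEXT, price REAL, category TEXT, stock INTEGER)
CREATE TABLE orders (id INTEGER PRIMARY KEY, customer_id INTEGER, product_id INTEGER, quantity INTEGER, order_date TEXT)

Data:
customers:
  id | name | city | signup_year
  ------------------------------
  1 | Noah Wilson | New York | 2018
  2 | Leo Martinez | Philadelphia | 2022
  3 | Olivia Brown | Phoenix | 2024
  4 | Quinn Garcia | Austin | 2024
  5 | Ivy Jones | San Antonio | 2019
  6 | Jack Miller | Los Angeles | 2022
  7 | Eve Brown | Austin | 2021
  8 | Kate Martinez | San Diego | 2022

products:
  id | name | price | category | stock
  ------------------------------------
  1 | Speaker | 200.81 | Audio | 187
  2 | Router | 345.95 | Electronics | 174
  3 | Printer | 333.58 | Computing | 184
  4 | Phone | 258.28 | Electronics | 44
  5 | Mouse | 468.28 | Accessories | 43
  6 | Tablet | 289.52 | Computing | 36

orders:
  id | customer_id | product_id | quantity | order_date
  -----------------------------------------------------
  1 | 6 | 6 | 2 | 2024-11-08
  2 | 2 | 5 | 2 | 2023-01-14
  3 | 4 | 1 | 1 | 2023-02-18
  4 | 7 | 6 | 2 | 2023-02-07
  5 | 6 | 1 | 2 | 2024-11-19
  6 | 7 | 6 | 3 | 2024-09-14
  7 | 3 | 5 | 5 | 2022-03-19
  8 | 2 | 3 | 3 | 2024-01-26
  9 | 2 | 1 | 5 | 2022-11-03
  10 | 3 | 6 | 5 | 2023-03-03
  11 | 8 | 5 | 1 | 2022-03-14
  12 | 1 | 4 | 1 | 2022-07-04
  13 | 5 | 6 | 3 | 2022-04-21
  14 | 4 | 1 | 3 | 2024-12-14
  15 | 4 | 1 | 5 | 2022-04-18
SELECT name, price FROM products ORDER BY price ASC LIMIT 4

Execution result:
name | price
Speaker | 200.81
Phone | 258.28
Tablet | 289.52
Printer | 333.58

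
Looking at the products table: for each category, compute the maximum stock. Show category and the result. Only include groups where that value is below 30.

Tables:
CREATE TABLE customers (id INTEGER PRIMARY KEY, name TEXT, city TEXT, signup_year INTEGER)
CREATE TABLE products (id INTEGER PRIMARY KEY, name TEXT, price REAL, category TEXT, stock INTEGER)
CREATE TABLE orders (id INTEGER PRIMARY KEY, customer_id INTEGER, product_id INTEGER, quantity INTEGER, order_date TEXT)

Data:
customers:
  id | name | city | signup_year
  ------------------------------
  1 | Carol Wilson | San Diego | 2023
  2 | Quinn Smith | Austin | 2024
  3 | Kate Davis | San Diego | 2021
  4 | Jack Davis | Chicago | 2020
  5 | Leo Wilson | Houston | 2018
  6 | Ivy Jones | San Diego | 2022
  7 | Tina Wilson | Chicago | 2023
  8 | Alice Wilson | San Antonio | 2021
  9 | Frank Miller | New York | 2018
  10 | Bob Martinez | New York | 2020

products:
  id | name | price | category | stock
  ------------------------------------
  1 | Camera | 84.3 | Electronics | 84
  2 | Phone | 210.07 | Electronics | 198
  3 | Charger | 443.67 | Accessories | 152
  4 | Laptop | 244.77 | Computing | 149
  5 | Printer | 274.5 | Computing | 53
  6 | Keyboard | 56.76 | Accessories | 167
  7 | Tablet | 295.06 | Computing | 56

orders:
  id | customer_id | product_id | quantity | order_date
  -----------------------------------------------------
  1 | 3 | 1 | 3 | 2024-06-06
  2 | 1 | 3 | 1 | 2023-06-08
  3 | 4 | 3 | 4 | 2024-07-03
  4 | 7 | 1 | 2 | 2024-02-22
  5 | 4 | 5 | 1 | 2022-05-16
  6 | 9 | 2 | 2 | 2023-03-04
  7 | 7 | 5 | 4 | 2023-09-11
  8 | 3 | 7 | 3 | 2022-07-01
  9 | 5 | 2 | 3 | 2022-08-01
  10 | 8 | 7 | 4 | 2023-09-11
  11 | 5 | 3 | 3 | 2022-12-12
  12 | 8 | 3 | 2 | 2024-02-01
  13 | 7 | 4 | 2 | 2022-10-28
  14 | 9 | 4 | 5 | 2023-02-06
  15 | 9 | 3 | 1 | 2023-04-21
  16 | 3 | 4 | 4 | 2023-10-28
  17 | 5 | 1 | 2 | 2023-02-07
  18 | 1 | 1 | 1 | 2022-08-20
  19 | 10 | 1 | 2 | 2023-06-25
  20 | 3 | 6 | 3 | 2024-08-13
SELECT category, MAX(stock) AS max_stock FROM products GROUP BY category HAVING MAX(stock) < 30

Execution result:
(no rows)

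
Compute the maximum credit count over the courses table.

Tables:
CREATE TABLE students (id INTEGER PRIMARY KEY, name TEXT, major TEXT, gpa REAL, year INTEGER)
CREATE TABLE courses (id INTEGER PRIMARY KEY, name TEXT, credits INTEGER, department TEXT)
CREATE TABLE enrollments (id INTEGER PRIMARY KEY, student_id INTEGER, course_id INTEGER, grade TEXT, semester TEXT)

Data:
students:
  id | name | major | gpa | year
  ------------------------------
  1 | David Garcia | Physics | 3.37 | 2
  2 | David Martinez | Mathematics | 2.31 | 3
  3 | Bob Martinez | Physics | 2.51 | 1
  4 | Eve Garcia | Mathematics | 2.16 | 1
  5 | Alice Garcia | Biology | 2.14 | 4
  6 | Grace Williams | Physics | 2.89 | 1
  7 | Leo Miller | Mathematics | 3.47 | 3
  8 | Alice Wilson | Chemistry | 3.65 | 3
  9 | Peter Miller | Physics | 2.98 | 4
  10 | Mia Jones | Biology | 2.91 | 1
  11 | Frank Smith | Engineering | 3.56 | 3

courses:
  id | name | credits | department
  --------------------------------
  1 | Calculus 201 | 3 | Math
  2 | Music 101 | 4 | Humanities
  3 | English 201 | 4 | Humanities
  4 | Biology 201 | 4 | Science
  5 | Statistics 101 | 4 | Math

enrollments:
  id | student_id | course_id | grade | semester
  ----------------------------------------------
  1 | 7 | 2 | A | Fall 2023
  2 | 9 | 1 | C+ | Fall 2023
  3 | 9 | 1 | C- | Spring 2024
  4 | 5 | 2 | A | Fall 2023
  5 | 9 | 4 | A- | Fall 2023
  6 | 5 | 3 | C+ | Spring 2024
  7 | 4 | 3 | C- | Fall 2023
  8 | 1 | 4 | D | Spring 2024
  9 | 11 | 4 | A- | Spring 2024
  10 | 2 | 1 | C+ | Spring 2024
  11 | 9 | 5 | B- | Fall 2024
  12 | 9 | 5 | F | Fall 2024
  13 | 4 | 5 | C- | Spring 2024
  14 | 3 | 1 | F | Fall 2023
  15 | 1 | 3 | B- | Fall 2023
SELECT MAX(credits) FROM courses

Execution result:
4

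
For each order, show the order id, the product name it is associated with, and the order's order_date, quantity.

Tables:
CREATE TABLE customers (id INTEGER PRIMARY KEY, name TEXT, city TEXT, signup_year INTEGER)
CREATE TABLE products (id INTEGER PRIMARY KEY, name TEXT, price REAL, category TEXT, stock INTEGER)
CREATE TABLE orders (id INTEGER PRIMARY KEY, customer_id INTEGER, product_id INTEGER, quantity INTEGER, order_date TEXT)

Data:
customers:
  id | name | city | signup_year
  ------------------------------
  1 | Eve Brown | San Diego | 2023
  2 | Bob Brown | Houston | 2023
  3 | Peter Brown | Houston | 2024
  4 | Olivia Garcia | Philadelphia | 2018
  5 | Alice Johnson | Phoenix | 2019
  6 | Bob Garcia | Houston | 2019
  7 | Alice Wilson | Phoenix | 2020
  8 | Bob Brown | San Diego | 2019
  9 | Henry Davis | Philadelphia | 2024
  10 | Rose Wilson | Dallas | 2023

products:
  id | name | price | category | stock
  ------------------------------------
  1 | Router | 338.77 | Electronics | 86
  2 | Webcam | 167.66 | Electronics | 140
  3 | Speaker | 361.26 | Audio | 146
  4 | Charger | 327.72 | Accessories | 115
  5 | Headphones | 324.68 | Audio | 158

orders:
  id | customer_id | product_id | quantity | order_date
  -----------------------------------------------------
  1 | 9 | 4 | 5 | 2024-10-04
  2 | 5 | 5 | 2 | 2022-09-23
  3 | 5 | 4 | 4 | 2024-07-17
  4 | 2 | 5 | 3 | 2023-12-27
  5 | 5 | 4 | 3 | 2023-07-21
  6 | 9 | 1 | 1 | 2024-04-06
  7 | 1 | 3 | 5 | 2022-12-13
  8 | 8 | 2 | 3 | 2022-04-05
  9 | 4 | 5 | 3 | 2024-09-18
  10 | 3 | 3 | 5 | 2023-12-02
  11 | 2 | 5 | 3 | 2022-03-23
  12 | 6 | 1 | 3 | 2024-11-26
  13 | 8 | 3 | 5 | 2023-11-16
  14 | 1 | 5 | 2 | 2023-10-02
SELECT c.id, p.name AS product, c.order_date, c.quantity FROM orders c JOIN products p ON c.product_id = p.id

Execution result:
id | product | order_date | quantity
1 | Charger | 2024-10-04 | 5
2 | Headphones | 2022-09-23 | 2
3 | Charger | 2024-07-17 | 4
4 | Headphones | 2023-12-27 | 3
5 | Charger | 2023-07-21 | 3
6 | Router | 2024-04-06 | 1
7 | Speaker | 2022-12-13 | 5
8 | Webcam | 2022-04-05 | 3
9 | Headphones | 2024-09-18 | 3
10 | Speaker | 2023-12-02 | 5
11 | Headphones | 2022-03-23 | 3
12 | Router | 2024-11-26 | 3
13 | Speaker | 2023-11-16 | 5
14 | Headphones | 2023-10-02 | 2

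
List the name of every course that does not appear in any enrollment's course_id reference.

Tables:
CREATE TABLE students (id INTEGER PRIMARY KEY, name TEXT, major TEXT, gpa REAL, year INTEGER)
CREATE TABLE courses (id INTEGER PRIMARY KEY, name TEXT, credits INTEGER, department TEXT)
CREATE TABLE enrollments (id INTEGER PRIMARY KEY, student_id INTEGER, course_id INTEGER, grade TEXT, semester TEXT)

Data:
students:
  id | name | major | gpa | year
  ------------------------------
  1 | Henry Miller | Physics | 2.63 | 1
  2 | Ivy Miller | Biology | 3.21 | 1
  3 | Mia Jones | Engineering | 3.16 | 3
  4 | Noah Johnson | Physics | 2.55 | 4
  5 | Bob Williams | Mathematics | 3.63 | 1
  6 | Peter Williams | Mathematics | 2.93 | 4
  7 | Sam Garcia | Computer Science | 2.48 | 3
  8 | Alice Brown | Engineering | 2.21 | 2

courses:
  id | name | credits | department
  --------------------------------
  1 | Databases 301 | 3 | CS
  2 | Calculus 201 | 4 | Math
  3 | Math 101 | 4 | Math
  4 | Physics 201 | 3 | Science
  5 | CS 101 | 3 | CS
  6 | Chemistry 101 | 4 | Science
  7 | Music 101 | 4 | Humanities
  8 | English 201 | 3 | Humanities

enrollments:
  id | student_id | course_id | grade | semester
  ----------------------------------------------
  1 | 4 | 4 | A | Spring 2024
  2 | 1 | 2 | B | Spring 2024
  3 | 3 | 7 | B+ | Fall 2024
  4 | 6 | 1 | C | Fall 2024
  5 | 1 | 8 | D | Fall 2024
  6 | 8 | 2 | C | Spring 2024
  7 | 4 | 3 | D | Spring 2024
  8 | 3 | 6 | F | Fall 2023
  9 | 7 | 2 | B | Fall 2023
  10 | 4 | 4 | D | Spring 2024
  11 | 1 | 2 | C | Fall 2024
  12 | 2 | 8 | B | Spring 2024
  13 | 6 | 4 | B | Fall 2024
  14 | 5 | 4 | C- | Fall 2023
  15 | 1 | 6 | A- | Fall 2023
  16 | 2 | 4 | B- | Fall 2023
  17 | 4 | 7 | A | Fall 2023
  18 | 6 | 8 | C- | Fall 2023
SELECT p.name FROM courses p LEFT JOIN enrollments c ON c.course_id = p.id WHERE c.id IS NULL

Execution result:
CS 101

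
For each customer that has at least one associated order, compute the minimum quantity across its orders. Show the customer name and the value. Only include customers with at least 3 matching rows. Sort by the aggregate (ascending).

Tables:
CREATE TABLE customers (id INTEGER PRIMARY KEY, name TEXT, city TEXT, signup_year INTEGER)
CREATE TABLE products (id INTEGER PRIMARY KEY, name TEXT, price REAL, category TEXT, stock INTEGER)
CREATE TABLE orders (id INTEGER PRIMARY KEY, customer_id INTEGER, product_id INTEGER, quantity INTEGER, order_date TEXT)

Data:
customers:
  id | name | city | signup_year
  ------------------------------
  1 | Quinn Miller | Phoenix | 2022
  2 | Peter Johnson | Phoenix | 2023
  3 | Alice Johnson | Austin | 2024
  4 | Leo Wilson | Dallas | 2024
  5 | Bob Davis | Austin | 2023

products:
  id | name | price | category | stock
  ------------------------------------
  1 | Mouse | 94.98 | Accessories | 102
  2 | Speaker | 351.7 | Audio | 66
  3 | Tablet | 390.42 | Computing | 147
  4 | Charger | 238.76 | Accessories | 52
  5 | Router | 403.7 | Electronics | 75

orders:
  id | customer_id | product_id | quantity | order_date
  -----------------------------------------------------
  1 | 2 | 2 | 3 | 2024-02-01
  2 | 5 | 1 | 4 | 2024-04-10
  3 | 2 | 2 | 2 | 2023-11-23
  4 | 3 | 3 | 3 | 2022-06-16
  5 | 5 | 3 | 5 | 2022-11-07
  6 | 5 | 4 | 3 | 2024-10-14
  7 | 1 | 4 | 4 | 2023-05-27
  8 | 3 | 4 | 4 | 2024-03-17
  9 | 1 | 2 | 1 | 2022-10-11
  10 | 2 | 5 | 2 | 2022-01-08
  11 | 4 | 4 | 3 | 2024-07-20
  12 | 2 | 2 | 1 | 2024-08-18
SELECT p.name, MIN(c.quantity) AS min_quantity FROM orders c JOIN customers p ON c.customer_id = p.id GROUP BY p.id, p.name HAVING COUNT(*) >= 3 ORDER BY min_quantity ASC

Execution result:
name | min_quantity
Peter Johnson | 1
Bob Davis | 3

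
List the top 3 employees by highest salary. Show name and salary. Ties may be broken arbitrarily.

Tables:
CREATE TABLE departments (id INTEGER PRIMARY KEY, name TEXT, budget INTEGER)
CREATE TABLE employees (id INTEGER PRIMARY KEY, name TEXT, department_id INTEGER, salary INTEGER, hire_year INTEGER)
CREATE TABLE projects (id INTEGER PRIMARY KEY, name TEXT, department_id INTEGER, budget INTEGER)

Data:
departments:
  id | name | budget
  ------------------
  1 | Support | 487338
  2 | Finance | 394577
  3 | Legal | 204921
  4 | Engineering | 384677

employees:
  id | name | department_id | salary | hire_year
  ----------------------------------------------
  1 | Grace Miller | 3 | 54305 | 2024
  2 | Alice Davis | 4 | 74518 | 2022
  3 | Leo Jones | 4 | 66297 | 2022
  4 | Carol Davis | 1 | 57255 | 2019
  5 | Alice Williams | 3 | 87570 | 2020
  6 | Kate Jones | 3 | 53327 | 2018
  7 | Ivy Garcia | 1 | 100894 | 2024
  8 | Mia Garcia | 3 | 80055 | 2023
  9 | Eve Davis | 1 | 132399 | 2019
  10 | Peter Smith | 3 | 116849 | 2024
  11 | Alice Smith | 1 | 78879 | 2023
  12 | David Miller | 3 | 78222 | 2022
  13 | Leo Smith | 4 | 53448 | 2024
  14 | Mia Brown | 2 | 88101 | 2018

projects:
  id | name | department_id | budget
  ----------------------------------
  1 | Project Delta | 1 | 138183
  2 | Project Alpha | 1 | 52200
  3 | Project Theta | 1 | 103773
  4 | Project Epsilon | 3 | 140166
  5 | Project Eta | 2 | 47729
SELECT name, salary FROM employees ORDER BY salary DESC LIMIT 3

Execution result:
name | salary
Eve Davis | 132399
Peter Smith | 116849
Ivy Garcia | 100894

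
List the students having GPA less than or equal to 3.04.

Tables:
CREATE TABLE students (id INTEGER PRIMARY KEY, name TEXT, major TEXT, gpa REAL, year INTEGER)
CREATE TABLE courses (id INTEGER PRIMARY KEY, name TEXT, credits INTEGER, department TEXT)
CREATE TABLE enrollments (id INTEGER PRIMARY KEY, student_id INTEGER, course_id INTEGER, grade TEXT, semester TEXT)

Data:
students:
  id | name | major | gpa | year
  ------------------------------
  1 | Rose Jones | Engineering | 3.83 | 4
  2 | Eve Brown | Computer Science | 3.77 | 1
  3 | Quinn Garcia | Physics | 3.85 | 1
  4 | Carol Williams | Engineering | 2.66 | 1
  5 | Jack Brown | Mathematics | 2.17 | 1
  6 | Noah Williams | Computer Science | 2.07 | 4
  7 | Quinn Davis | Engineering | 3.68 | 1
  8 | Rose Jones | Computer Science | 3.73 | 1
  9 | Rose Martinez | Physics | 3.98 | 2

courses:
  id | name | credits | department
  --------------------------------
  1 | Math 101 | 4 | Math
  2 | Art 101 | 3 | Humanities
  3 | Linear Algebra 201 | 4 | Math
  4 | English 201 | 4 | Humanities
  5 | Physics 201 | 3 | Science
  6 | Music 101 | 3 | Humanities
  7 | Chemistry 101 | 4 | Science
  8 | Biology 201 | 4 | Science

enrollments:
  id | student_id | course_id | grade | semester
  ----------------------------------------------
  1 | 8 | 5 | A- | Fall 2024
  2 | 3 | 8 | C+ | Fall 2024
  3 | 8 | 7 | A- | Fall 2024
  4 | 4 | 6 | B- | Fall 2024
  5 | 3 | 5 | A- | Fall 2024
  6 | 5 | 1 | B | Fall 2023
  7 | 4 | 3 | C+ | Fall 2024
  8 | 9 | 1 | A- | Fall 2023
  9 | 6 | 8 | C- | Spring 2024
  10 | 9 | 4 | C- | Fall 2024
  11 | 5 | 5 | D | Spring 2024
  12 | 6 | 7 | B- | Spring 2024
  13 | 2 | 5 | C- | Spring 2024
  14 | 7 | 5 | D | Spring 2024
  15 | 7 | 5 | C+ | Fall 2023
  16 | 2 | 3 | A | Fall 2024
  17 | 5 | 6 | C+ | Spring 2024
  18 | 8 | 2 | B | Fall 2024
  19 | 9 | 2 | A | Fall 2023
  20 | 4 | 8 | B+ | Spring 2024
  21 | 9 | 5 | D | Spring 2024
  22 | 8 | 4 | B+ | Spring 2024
SELECT name, gpa FROM students WHERE gpa <= 3.04

Execution result:
name | gpa
Carol Williams | 2.66
Jack Brown | 2.17
Noah Williams | 2.07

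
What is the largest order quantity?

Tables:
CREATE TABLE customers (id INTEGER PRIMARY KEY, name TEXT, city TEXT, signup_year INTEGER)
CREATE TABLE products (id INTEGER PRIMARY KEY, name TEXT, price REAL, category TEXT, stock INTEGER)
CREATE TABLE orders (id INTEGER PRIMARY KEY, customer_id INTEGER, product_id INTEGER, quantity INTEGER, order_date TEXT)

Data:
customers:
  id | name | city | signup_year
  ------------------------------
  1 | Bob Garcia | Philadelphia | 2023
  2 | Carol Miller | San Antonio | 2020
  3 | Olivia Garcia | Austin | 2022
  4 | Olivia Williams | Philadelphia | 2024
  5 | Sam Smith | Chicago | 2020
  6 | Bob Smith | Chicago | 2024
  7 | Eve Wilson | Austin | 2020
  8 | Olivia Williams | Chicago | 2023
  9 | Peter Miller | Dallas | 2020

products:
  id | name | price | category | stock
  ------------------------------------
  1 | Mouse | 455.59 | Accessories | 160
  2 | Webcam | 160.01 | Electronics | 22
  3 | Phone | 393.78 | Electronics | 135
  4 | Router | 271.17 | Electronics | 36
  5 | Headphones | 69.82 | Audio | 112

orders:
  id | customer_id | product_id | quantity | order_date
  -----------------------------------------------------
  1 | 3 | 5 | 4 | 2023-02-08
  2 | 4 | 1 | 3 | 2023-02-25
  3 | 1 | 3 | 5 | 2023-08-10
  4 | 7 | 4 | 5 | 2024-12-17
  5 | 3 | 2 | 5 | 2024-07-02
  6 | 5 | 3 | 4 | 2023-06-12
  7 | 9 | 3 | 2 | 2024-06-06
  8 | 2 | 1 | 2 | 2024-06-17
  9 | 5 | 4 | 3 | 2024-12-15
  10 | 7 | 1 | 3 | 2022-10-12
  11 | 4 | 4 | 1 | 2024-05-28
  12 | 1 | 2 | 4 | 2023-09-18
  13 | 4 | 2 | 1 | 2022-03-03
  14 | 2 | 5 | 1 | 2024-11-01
SELECT MAX(quantity) FROM orders

Execution result:
5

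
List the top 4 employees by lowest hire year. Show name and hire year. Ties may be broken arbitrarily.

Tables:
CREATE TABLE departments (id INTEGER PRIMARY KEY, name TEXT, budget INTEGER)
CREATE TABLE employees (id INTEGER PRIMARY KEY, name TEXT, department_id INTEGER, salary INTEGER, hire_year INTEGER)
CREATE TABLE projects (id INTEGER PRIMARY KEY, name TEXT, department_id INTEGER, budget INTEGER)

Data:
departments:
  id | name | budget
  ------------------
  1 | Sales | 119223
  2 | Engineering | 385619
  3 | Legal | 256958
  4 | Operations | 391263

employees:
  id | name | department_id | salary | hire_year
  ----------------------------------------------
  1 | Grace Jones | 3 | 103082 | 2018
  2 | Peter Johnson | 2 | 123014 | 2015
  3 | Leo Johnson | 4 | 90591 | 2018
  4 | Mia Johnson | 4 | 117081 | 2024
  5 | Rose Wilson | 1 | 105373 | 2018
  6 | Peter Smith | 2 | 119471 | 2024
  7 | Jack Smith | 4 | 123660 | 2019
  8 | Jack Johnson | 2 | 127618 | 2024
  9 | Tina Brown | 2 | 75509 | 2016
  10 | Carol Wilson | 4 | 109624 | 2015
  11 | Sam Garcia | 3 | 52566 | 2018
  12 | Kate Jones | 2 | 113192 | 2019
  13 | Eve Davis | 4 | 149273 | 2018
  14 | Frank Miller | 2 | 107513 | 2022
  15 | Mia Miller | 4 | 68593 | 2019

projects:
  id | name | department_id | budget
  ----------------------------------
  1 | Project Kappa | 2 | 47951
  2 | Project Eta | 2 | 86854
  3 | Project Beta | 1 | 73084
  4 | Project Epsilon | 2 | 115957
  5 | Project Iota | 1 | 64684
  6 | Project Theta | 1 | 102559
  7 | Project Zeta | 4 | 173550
SELECT name, hire_year FROM employees ORDER BY hire_year ASC LIMIT 4

Execution result:
name | hire_year
Peter Johnson | 2015
Carol Wilson | 2015
Tina Brown | 2016
Grace Jones | 2018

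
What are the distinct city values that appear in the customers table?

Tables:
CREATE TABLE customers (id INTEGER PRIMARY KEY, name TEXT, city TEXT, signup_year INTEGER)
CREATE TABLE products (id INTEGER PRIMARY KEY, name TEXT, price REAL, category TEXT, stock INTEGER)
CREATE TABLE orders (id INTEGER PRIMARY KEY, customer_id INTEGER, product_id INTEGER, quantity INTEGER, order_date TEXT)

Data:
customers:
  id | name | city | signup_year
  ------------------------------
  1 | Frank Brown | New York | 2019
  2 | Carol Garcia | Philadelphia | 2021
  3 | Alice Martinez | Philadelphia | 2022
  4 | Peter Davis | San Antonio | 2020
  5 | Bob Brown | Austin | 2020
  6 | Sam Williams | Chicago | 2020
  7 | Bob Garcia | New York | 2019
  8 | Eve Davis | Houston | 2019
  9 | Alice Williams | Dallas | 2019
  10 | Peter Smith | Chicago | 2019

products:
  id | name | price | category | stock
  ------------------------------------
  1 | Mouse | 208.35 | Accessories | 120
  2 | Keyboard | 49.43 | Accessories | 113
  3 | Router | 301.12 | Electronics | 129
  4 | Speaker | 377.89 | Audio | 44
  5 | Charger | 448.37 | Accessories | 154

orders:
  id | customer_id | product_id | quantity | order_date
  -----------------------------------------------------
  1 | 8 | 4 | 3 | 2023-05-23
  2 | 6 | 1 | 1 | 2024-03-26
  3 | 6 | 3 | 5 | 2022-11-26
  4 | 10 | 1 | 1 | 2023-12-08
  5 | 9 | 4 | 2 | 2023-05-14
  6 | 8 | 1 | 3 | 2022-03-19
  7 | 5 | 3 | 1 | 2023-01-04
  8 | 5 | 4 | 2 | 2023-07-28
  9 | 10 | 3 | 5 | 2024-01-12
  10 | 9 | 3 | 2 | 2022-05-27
SELECT DISTINCT city FROM customers

Execution result:
city
New York
Philadelphia
San Antonio
Austin
Chicago
Houston
Dallas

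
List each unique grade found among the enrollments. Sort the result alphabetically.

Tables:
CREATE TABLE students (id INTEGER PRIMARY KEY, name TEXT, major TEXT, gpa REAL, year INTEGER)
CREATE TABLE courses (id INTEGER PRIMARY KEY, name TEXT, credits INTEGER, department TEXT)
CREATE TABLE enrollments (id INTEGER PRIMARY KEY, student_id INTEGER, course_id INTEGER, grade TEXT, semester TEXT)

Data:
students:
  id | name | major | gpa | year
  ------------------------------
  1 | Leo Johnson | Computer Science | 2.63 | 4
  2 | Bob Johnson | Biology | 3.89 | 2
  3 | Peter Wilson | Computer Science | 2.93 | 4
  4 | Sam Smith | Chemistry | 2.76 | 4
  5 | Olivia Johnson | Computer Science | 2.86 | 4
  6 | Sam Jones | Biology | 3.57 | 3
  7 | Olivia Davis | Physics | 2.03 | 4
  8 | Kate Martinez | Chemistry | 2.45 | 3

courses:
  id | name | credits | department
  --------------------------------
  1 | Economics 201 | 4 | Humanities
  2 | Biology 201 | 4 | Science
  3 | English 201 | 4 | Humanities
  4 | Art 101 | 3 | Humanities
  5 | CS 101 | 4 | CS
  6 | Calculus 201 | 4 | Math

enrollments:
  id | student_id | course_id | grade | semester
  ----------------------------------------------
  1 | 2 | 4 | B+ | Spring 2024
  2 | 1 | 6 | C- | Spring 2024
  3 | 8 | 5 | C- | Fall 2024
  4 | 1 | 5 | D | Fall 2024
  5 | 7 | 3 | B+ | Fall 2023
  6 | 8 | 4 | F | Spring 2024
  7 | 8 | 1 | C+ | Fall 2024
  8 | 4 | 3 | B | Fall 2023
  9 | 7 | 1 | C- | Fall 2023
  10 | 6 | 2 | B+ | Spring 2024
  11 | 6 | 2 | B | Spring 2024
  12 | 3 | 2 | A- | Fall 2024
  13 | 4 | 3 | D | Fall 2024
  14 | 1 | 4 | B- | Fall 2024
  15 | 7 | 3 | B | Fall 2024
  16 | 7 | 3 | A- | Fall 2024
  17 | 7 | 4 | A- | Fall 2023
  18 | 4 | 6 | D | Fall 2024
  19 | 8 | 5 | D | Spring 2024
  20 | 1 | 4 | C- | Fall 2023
SELECT DISTINCT grade FROM enrollments ORDER BY grade

Execution result:
grade
A-
B
B+
B-
C+
C-
D
F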